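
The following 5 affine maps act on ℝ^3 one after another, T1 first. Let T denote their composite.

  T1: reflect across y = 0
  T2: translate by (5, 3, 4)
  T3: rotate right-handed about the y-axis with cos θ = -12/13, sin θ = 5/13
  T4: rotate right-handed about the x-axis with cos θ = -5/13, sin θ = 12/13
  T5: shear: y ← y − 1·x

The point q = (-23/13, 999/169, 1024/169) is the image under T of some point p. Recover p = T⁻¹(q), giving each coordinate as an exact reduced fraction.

T1 = [1 0 0 0; 0 -1 0 0; 0 0 1 0; 0 0 0 1]
T2·T1 = [1 0 0 5; 0 -1 0 3; 0 0 1 4; 0 0 0 1]
T3·…·T1 = [-12/13 0 5/13 -40/13; 0 -1 0 3; -5/13 0 -12/13 -73/13; 0 0 0 1]
T4·…·T1 = [-12/13 0 5/13 -40/13; 60/169 5/13 144/169 681/169; 25/169 -12/13 60/169 833/169; 0 0 0 1]
T5·…·T1 = [-12/13 0 5/13 -40/13; 216/169 5/13 79/169 1201/169; 25/169 -12/13 60/169 833/169; 0 0 0 1]
det M = -1; M⁻¹ = [-96/169 60/169 25/169 -5; 5/13 5/13 -12/13 3; 209/169 144/169 60/169 -4; 0 0 0 1]
M⁻¹ · (-23/13, 999/169, 1024/169)ᵀ = (-1, -1, 1)ᵀ

p = (-1, -1, 1)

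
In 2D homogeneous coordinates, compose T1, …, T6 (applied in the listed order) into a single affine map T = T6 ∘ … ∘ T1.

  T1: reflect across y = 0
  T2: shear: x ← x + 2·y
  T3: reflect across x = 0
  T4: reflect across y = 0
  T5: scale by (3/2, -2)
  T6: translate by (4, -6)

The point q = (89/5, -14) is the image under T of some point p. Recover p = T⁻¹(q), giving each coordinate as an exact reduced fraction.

p = (-6/5, 4)

T1 = [1 0 0; 0 -1 0; 0 0 1]
T2·T1 = [1 -2 0; 0 -1 0; 0 0 1]
T3·…·T1 = [-1 2 0; 0 -1 0; 0 0 1]
T4·…·T1 = [-1 2 0; 0 1 0; 0 0 1]
T5·…·T1 = [-3/2 3 0; 0 -2 0; 0 0 1]
T6·…·T1 = [-3/2 3 4; 0 -2 -6; 0 0 1]
det M = 3; M⁻¹ = [-2/3 -1 -10/3; 0 -1/2 -3; 0 0 1]
M⁻¹ · (89/5, -14)ᵀ = (-6/5, 4)ᵀ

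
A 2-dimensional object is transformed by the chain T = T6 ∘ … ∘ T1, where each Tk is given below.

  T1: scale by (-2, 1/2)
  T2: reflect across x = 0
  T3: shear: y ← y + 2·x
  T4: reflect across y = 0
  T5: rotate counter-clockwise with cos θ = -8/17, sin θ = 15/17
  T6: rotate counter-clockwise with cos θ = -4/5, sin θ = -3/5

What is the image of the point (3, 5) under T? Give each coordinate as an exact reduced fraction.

T(p) = (-12/17, -533/34)

T1 scale by (-2, 1/2): (3, 5) → (-6, 5/2)
T2 reflect across x = 0: (-6, 5/2) → (6, 5/2)
T3 shear: y ← y + 2·x: (6, 5/2) → (6, 29/2)
T4 reflect across y = 0: (6, 29/2) → (6, -29/2)
T5 rotate counter-clockwise with cos θ = -8/17, sin θ = 15/17: (6, -29/2) → (339/34, 206/17)
T6 rotate counter-clockwise with cos θ = -4/5, sin θ = -3/5: (339/34, 206/17) → (-12/17, -533/34)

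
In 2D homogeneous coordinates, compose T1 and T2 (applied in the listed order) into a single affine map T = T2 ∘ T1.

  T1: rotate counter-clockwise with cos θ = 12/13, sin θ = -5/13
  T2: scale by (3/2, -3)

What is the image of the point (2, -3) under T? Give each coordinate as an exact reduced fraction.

T(p) = (27/26, 138/13)

T1 rotate counter-clockwise with cos θ = 12/13, sin θ = -5/13: (2, -3) → (9/13, -46/13)
T2 scale by (3/2, -3): (9/13, -46/13) → (27/26, 138/13)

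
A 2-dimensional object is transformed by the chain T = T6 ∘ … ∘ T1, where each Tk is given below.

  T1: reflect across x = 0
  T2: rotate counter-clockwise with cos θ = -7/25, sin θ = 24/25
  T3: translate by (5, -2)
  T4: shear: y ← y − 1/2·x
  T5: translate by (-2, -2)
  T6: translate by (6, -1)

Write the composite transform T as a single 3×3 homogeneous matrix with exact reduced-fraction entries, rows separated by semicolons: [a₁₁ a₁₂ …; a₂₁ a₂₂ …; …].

T1 = [-1 0 0; 0 1 0; 0 0 1]
T2·T1 = [7/25 -24/25 0; -24/25 -7/25 0; 0 0 1]
T3·…·T1 = [7/25 -24/25 5; -24/25 -7/25 -2; 0 0 1]
T4·…·T1 = [7/25 -24/25 5; -11/10 1/5 -9/2; 0 0 1]
T5·…·T1 = [7/25 -24/25 3; -11/10 1/5 -13/2; 0 0 1]
T6·…·T1 = [7/25 -24/25 9; -11/10 1/5 -15/2; 0 0 1]

T = [7/25 -24/25 9; -11/10 1/5 -15/2; 0 0 1]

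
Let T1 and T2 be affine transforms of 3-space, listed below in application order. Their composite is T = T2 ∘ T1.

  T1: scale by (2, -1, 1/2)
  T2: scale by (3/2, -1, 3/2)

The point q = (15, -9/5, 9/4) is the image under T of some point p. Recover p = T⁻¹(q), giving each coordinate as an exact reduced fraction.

p = (5, -9/5, 3)

T1 = [2 0 0 0; 0 -1 0 0; 0 0 1/2 0; 0 0 0 1]
T2·T1 = [3 0 0 0; 0 1 0 0; 0 0 3/4 0; 0 0 0 1]
det M = 9/4; M⁻¹ = [1/3 0 0 0; 0 1 0 0; 0 0 4/3 0; 0 0 0 1]
M⁻¹ · (15, -9/5, 9/4)ᵀ = (5, -9/5, 3)ᵀ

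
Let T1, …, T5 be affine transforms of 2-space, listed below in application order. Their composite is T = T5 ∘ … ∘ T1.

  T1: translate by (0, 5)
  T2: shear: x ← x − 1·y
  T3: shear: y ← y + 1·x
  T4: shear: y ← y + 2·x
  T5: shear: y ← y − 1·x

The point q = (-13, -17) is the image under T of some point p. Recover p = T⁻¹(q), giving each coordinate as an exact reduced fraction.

p = (-4, 4)

T1 = [1 0 0; 0 1 5; 0 0 1]
T2·T1 = [1 -1 -5; 0 1 5; 0 0 1]
T3·…·T1 = [1 -1 -5; 1 0 0; 0 0 1]
T4·…·T1 = [1 -1 -5; 3 -2 -10; 0 0 1]
T5·…·T1 = [1 -1 -5; 2 -1 -5; 0 0 1]
det M = 1; M⁻¹ = [-1 1 0; -2 1 -5; 0 0 1]
M⁻¹ · (-13, -17)ᵀ = (-4, 4)ᵀ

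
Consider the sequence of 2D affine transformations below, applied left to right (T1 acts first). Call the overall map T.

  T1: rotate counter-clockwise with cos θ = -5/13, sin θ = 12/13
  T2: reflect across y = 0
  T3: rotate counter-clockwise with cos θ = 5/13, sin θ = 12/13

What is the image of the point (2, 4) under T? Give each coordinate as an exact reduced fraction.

T1 rotate counter-clockwise with cos θ = -5/13, sin θ = 12/13: (2, 4) → (-58/13, 4/13)
T2 reflect across y = 0: (-58/13, 4/13) → (-58/13, -4/13)
T3 rotate counter-clockwise with cos θ = 5/13, sin θ = 12/13: (-58/13, -4/13) → (-242/169, -716/169)

T(p) = (-242/169, -716/169)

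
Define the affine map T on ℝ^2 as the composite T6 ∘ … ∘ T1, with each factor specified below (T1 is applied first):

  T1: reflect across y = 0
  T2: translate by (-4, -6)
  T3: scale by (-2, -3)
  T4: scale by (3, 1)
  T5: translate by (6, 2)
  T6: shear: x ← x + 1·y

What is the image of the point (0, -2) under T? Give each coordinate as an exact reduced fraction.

T1 reflect across y = 0: (0, -2) → (0, 2)
T2 translate by (-4, -6): (0, 2) → (-4, -4)
T3 scale by (-2, -3): (-4, -4) → (8, 12)
T4 scale by (3, 1): (8, 12) → (24, 12)
T5 translate by (6, 2): (24, 12) → (30, 14)
T6 shear: x ← x + 1·y: (30, 14) → (44, 14)

T(p) = (44, 14)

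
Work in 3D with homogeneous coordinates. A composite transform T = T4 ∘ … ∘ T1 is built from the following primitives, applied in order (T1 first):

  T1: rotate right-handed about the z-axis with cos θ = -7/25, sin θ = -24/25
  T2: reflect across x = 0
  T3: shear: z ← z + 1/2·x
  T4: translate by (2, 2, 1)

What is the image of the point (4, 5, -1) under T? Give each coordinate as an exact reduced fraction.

T1 rotate right-handed about the z-axis with cos θ = -7/25, sin θ = -24/25: (4, 5, -1) → (92/25, -131/25, -1)
T2 reflect across x = 0: (92/25, -131/25, -1) → (-92/25, -131/25, -1)
T3 shear: z ← z + 1/2·x: (-92/25, -131/25, -1) → (-92/25, -131/25, -71/25)
T4 translate by (2, 2, 1): (-92/25, -131/25, -71/25) → (-42/25, -81/25, -46/25)

T(p) = (-42/25, -81/25, -46/25)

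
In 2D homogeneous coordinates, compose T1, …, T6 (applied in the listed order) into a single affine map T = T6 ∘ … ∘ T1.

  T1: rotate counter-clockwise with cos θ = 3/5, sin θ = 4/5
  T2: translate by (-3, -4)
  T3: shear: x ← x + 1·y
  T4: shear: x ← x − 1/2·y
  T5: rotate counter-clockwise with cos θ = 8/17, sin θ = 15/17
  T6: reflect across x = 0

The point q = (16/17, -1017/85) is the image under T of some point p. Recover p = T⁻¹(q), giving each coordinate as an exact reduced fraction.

p = (-4, 4)

T1 = [3/5 -4/5 0; 4/5 3/5 0; 0 0 1]
T2·T1 = [3/5 -4/5 -3; 4/5 3/5 -4; 0 0 1]
T3·…·T1 = [7/5 -1/5 -7; 4/5 3/5 -4; 0 0 1]
T4·…·T1 = [1 -1/2 -5; 4/5 3/5 -4; 0 0 1]
T5·…·T1 = [-4/17 -13/17 20/17; 107/85 -27/170 -107/17; 0 0 1]
T6·…·T1 = [4/17 13/17 -20/17; 107/85 -27/170 -107/17; 0 0 1]
det M = -1; M⁻¹ = [27/170 13/17 5; 107/85 -4/17 0; 0 0 1]
M⁻¹ · (16/17, -1017/85)ᵀ = (-4, 4)ᵀ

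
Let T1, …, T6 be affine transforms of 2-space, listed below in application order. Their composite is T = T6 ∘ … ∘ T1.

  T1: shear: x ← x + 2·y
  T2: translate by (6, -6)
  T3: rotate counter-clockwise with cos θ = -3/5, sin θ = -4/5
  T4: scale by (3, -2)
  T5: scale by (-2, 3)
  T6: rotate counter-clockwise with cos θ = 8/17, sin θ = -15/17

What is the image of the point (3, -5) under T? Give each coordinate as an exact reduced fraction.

T(p) = (-1362/85, -5466/85)

T1 shear: x ← x + 2·y: (3, -5) → (-7, -5)
T2 translate by (6, -6): (-7, -5) → (-1, -11)
T3 rotate counter-clockwise with cos θ = -3/5, sin θ = -4/5: (-1, -11) → (-41/5, 37/5)
T4 scale by (3, -2): (-41/5, 37/5) → (-123/5, -74/5)
T5 scale by (-2, 3): (-123/5, -74/5) → (246/5, -222/5)
T6 rotate counter-clockwise with cos θ = 8/17, sin θ = -15/17: (246/5, -222/5) → (-1362/85, -5466/85)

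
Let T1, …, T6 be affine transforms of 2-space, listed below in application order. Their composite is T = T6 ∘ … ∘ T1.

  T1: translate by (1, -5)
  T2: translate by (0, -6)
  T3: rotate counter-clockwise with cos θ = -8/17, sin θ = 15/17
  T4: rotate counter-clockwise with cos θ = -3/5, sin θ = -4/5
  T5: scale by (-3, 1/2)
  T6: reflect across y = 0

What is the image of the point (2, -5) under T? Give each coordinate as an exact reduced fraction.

T(p) = (-132/85, 1383/170)

T1 translate by (1, -5): (2, -5) → (3, -10)
T2 translate by (0, -6): (3, -10) → (3, -16)
T3 rotate counter-clockwise with cos θ = -8/17, sin θ = 15/17: (3, -16) → (216/17, 173/17)
T4 rotate counter-clockwise with cos θ = -3/5, sin θ = -4/5: (216/17, 173/17) → (44/85, -1383/85)
T5 scale by (-3, 1/2): (44/85, -1383/85) → (-132/85, -1383/170)
T6 reflect across y = 0: (-132/85, -1383/170) → (-132/85, 1383/170)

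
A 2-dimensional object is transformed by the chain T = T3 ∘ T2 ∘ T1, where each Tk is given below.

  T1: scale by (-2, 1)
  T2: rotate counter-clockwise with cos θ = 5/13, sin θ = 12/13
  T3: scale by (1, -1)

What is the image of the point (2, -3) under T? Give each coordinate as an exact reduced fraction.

T1 scale by (-2, 1): (2, -3) → (-4, -3)
T2 rotate counter-clockwise with cos θ = 5/13, sin θ = 12/13: (-4, -3) → (16/13, -63/13)
T3 scale by (1, -1): (16/13, -63/13) → (16/13, 63/13)

T(p) = (16/13, 63/13)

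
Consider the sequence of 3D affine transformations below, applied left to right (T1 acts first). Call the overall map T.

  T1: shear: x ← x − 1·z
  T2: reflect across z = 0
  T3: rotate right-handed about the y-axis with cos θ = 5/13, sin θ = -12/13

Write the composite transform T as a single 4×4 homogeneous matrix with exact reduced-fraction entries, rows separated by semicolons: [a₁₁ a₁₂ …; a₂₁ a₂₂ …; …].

T = [5/13 0 7/13 0; 0 1 0 0; 12/13 0 -17/13 0; 0 0 0 1]

T1 = [1 0 -1 0; 0 1 0 0; 0 0 1 0; 0 0 0 1]
T2·T1 = [1 0 -1 0; 0 1 0 0; 0 0 -1 0; 0 0 0 1]
T3·…·T1 = [5/13 0 7/13 0; 0 1 0 0; 12/13 0 -17/13 0; 0 0 0 1]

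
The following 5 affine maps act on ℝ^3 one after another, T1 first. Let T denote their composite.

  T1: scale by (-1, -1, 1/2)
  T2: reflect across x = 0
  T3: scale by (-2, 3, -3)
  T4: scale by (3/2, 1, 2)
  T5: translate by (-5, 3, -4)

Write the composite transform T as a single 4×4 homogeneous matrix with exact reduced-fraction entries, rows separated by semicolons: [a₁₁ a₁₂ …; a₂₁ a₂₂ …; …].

T1 = [-1 0 0 0; 0 -1 0 0; 0 0 1/2 0; 0 0 0 1]
T2·T1 = [1 0 0 0; 0 -1 0 0; 0 0 1/2 0; 0 0 0 1]
T3·…·T1 = [-2 0 0 0; 0 -3 0 0; 0 0 -3/2 0; 0 0 0 1]
T4·…·T1 = [-3 0 0 0; 0 -3 0 0; 0 0 -3 0; 0 0 0 1]
T5·…·T1 = [-3 0 0 -5; 0 -3 0 3; 0 0 -3 -4; 0 0 0 1]

T = [-3 0 0 -5; 0 -3 0 3; 0 0 -3 -4; 0 0 0 1]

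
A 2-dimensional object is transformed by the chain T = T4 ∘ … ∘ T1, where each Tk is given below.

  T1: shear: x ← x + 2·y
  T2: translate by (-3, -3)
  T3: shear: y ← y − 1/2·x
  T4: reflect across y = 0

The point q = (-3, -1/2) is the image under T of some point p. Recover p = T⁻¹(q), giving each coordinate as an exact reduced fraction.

p = (-4, 2)

T1 = [1 2 0; 0 1 0; 0 0 1]
T2·T1 = [1 2 -3; 0 1 -3; 0 0 1]
T3·…·T1 = [1 2 -3; -1/2 0 -3/2; 0 0 1]
T4·…·T1 = [1 2 -3; 1/2 0 3/2; 0 0 1]
det M = -1; M⁻¹ = [0 2 -3; 1/2 -1 3; 0 0 1]
M⁻¹ · (-3, -1/2)ᵀ = (-4, 2)ᵀ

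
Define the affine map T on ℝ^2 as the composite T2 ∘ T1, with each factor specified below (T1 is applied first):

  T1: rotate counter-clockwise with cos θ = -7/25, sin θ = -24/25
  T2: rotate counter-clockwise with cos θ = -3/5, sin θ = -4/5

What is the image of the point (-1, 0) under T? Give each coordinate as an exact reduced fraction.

T(p) = (3/5, -4/5)

T1 rotate counter-clockwise with cos θ = -7/25, sin θ = -24/25: (-1, 0) → (7/25, 24/25)
T2 rotate counter-clockwise with cos θ = -3/5, sin θ = -4/5: (7/25, 24/25) → (3/5, -4/5)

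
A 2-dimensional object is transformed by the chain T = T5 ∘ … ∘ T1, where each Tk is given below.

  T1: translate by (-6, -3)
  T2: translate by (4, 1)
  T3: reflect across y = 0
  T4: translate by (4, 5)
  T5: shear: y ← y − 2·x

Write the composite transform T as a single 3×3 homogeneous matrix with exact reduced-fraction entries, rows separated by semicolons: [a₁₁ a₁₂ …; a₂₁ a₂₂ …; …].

T1 = [1 0 -6; 0 1 -3; 0 0 1]
T2·T1 = [1 0 -2; 0 1 -2; 0 0 1]
T3·…·T1 = [1 0 -2; 0 -1 2; 0 0 1]
T4·…·T1 = [1 0 2; 0 -1 7; 0 0 1]
T5·…·T1 = [1 0 2; -2 -1 3; 0 0 1]

T = [1 0 2; -2 -1 3; 0 0 1]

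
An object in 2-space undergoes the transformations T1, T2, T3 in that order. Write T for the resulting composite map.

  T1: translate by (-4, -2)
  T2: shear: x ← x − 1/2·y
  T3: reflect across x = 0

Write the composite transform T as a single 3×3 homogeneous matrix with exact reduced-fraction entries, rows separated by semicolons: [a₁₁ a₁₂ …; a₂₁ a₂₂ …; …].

T = [-1 1/2 3; 0 1 -2; 0 0 1]

T1 = [1 0 -4; 0 1 -2; 0 0 1]
T2·T1 = [1 -1/2 -3; 0 1 -2; 0 0 1]
T3·…·T1 = [-1 1/2 3; 0 1 -2; 0 0 1]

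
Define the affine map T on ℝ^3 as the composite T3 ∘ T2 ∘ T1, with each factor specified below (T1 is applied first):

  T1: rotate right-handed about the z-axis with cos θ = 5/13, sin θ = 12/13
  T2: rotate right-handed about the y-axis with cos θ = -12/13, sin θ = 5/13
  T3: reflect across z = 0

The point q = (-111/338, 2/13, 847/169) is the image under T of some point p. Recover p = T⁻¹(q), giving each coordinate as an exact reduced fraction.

T1 = [5/13 -12/13 0 0; 12/13 5/13 0 0; 0 0 1 0; 0 0 0 1]
T2·T1 = [-60/169 144/169 5/13 0; 12/13 5/13 0 0; -25/169 60/169 -12/13 0; 0 0 0 1]
T3·…·T1 = [-60/169 144/169 5/13 0; 12/13 5/13 0 0; 25/169 -60/169 12/13 0; 0 0 0 1]
det M = -1; M⁻¹ = [-60/169 12/13 25/169 0; 144/169 5/13 -60/169 0; 5/13 0 12/13 0; 0 0 0 1]
M⁻¹ · (-111/338, 2/13, 847/169)ᵀ = (1, -2, 9/2)ᵀ

p = (1, -2, 9/2)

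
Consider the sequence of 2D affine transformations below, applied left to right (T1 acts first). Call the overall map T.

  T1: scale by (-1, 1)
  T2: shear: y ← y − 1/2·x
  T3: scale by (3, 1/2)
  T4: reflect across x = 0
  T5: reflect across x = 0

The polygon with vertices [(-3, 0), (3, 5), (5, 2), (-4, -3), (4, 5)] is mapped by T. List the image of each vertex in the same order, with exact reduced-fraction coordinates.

image vertices: (9, -3/4), (-9, 13/4), (-15, 9/4), (12, -5/2), (-12, 7/2)

T1 scale by (-1, 1): (-3, 0) → (3, 0); (3, 5) → (-3, 5); (5, 2) → (-5, 2); (-4, -3) → (4, -3); (4, 5) → (-4, 5)
T2 shear: y ← y − 1/2·x: (3, 0) → (3, -3/2); (-3, 5) → (-3, 13/2); (-5, 2) → (-5, 9/2); (4, -3) → (4, -5); (-4, 5) → (-4, 7)
T3 scale by (3, 1/2): (3, -3/2) → (9, -3/4); (-3, 13/2) → (-9, 13/4); (-5, 9/2) → (-15, 9/4); (4, -5) → (12, -5/2); (-4, 7) → (-12, 7/2)
T4 reflect across x = 0: (9, -3/4) → (-9, -3/4); (-9, 13/4) → (9, 13/4); (-15, 9/4) → (15, 9/4); (12, -5/2) → (-12, -5/2); (-12, 7/2) → (12, 7/2)
T5 reflect across x = 0: (-9, -3/4) → (9, -3/4); (9, 13/4) → (-9, 13/4); (15, 9/4) → (-15, 9/4); (-12, -5/2) → (12, -5/2); (12, 7/2) → (-12, 7/2)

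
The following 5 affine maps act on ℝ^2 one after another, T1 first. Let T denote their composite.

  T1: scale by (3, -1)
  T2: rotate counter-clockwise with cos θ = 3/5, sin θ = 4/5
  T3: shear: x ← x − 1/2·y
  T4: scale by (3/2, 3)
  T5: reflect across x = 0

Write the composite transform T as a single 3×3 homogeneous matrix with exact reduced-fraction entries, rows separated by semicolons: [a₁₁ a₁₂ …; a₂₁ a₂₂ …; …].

T = [-9/10 -33/20 0; 36/5 -9/5 0; 0 0 1]

T1 = [3 0 0; 0 -1 0; 0 0 1]
T2·T1 = [9/5 4/5 0; 12/5 -3/5 0; 0 0 1]
T3·…·T1 = [3/5 11/10 0; 12/5 -3/5 0; 0 0 1]
T4·…·T1 = [9/10 33/20 0; 36/5 -9/5 0; 0 0 1]
T5·…·T1 = [-9/10 -33/20 0; 36/5 -9/5 0; 0 0 1]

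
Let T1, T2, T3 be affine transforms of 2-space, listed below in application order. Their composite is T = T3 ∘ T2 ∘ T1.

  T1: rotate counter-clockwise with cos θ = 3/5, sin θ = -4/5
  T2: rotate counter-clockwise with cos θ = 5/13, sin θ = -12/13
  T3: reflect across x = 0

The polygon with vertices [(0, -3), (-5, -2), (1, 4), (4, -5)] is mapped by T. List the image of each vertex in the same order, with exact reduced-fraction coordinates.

T1 rotate counter-clockwise with cos θ = 3/5, sin θ = -4/5: (0, -3) → (-12/5, -9/5); (-5, -2) → (-23/5, 14/5); (1, 4) → (19/5, 8/5); (4, -5) → (-8/5, -31/5)
T2 rotate counter-clockwise with cos θ = 5/13, sin θ = -12/13: (-12/5, -9/5) → (-168/65, 99/65); (-23/5, 14/5) → (53/65, 346/65); (19/5, 8/5) → (191/65, -188/65); (-8/5, -31/5) → (-412/65, -59/65)
T3 reflect across x = 0: (-168/65, 99/65) → (168/65, 99/65); (53/65, 346/65) → (-53/65, 346/65); (191/65, -188/65) → (-191/65, -188/65); (-412/65, -59/65) → (412/65, -59/65)

image vertices: (168/65, 99/65), (-53/65, 346/65), (-191/65, -188/65), (412/65, -59/65)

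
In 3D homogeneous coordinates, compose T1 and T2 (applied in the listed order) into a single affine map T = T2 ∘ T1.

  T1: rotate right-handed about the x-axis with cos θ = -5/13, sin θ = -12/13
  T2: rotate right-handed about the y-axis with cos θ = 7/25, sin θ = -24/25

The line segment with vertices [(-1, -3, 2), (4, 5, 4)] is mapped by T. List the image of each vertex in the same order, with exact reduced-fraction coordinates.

image vertices: (-11/5, 3, -2/5), (2284/325, 23/13, 688/325)

T1 rotate right-handed about the x-axis with cos θ = -5/13, sin θ = -12/13: (-1, -3, 2) → (-1, 3, 2); (4, 5, 4) → (4, 23/13, -80/13)
T2 rotate right-handed about the y-axis with cos θ = 7/25, sin θ = -24/25: (-1, 3, 2) → (-11/5, 3, -2/5); (4, 23/13, -80/13) → (2284/325, 23/13, 688/325)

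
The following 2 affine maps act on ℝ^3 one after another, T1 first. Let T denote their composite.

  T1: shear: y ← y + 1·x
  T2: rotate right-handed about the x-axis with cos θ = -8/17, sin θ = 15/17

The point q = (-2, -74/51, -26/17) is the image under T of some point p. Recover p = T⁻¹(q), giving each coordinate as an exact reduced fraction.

T1 = [1 0 0 0; 1 1 0 0; 0 0 1 0; 0 0 0 1]
T2·T1 = [1 0 0 0; -8/17 -8/17 -15/17 0; 15/17 15/17 -8/17 0; 0 0 0 1]
det M = 1; M⁻¹ = [1 0 0 0; -1 -8/17 15/17 0; 0 -15/17 -8/17 0; 0 0 0 1]
M⁻¹ · (-2, -74/51, -26/17)ᵀ = (-2, 4/3, 2)ᵀ

p = (-2, 4/3, 2)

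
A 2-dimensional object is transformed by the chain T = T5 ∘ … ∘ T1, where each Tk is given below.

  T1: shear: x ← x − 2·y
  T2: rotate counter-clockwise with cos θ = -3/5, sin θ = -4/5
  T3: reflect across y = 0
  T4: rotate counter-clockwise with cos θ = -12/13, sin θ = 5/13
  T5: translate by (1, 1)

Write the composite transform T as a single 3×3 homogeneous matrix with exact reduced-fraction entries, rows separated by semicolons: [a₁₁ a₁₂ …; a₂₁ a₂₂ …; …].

T1 = [1 -2 0; 0 1 0; 0 0 1]
T2·T1 = [-3/5 2 0; -4/5 1 0; 0 0 1]
T3·…·T1 = [-3/5 2 0; 4/5 -1 0; 0 0 1]
T4·…·T1 = [16/65 -19/13 0; -63/65 22/13 0; 0 0 1]
T5·…·T1 = [16/65 -19/13 1; -63/65 22/13 1; 0 0 1]

T = [16/65 -19/13 1; -63/65 22/13 1; 0 0 1]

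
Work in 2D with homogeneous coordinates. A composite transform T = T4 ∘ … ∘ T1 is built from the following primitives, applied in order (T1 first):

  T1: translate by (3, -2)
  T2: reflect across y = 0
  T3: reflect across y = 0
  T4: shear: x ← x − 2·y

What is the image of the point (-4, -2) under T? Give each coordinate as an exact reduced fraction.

T(p) = (7, -4)

T1 translate by (3, -2): (-4, -2) → (-1, -4)
T2 reflect across y = 0: (-1, -4) → (-1, 4)
T3 reflect across y = 0: (-1, 4) → (-1, -4)
T4 shear: x ← x − 2·y: (-1, -4) → (7, -4)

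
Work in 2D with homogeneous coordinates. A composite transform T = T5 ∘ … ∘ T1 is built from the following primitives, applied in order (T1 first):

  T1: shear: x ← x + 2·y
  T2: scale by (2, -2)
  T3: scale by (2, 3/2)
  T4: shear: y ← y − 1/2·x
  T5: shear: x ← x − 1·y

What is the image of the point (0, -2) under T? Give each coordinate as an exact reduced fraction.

T(p) = (-30, 14)

T1 shear: x ← x + 2·y: (0, -2) → (-4, -2)
T2 scale by (2, -2): (-4, -2) → (-8, 4)
T3 scale by (2, 3/2): (-8, 4) → (-16, 6)
T4 shear: y ← y − 1/2·x: (-16, 6) → (-16, 14)
T5 shear: x ← x − 1·y: (-16, 14) → (-30, 14)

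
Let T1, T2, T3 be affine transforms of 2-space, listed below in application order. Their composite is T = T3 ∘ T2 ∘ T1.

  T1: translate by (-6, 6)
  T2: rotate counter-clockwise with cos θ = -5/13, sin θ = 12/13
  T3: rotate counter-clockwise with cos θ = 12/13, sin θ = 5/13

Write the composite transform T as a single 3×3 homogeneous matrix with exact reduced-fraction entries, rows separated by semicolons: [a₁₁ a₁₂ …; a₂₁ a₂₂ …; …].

T1 = [1 0 -6; 0 1 6; 0 0 1]
T2·T1 = [-5/13 -12/13 -42/13; 12/13 -5/13 -102/13; 0 0 1]
T3·…·T1 = [-120/169 -119/169 6/169; 119/169 -120/169 -1434/169; 0 0 1]

T = [-120/169 -119/169 6/169; 119/169 -120/169 -1434/169; 0 0 1]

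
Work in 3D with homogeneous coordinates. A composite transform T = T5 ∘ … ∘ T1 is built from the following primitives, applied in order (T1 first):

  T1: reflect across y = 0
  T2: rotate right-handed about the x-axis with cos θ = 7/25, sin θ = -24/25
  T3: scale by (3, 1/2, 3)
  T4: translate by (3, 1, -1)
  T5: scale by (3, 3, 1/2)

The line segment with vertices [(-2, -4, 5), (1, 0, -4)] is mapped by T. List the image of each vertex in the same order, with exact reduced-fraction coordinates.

T1 reflect across y = 0: (-2, -4, 5) → (-2, 4, 5); (1, 0, -4) → (1, 0, -4)
T2 rotate right-handed about the x-axis with cos θ = 7/25, sin θ = -24/25: (-2, 4, 5) → (-2, 148/25, -61/25); (1, 0, -4) → (1, -96/25, -28/25)
T3 scale by (3, 1/2, 3): (-2, 148/25, -61/25) → (-6, 74/25, -183/25); (1, -96/25, -28/25) → (3, -48/25, -84/25)
T4 translate by (3, 1, -1): (-6, 74/25, -183/25) → (-3, 99/25, -208/25); (3, -48/25, -84/25) → (6, -23/25, -109/25)
T5 scale by (3, 3, 1/2): (-3, 99/25, -208/25) → (-9, 297/25, -104/25); (6, -23/25, -109/25) → (18, -69/25, -109/50)

image vertices: (-9, 297/25, -104/25), (18, -69/25, -109/50)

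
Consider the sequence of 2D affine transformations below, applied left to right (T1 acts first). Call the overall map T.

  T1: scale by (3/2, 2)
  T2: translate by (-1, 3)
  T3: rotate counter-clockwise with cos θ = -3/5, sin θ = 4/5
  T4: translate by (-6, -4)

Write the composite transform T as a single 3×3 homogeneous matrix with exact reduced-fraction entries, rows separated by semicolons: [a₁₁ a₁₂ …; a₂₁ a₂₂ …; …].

T = [-9/10 -8/5 -39/5; 6/5 -6/5 -33/5; 0 0 1]

T1 = [3/2 0 0; 0 2 0; 0 0 1]
T2·T1 = [3/2 0 -1; 0 2 3; 0 0 1]
T3·…·T1 = [-9/10 -8/5 -9/5; 6/5 -6/5 -13/5; 0 0 1]
T4·…·T1 = [-9/10 -8/5 -39/5; 6/5 -6/5 -33/5; 0 0 1]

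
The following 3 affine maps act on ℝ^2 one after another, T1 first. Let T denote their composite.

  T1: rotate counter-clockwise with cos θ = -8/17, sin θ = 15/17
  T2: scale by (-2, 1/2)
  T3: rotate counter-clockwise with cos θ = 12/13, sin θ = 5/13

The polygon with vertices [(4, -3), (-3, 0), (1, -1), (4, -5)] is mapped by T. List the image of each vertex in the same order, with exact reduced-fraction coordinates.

T1 rotate counter-clockwise with cos θ = -8/17, sin θ = 15/17: (4, -3) → (13/17, 84/17); (-3, 0) → (24/17, -45/17); (1, -1) → (7/17, 23/17); (4, -5) → (43/17, 100/17)
T2 scale by (-2, 1/2): (13/17, 84/17) → (-26/17, 42/17); (24/17, -45/17) → (-48/17, -45/34); (7/17, 23/17) → (-14/17, 23/34); (43/17, 100/17) → (-86/17, 50/17)
T3 rotate counter-clockwise with cos θ = 12/13, sin θ = 5/13: (-26/17, 42/17) → (-522/221, 22/13); (-48/17, -45/34) → (-927/442, -30/13); (-14/17, 23/34) → (-451/442, 4/13); (-86/17, 50/17) → (-1282/221, 10/13)

image vertices: (-522/221, 22/13), (-927/442, -30/13), (-451/442, 4/13), (-1282/221, 10/13)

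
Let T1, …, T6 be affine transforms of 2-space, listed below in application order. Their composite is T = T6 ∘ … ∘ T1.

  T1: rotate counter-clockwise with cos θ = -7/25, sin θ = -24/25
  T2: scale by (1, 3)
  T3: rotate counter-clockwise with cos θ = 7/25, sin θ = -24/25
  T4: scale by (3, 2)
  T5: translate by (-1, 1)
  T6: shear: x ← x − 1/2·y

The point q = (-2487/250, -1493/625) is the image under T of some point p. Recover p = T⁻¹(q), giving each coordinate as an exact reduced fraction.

T1 = [-7/25 24/25 0; -24/25 -7/25 0; 0 0 1]
T2·T1 = [-7/25 24/25 0; -72/25 -21/25 0; 0 0 1]
T3·…·T1 = [-1777/625 -336/625 0; -336/625 -723/625 0; 0 0 1]
T4·…·T1 = [-5331/625 -1008/625 0; -672/625 -1446/625 0; 0 0 1]
T5·…·T1 = [-5331/625 -1008/625 -1; -672/625 -1446/625 1; 0 0 1]
T6·…·T1 = [-999/125 -57/125 -3/2; -672/625 -1446/625 1; 0 0 1]
det M = 18; M⁻¹ = [-241/1875 19/750 -409/1875; 112/1875 -111/250 667/1250; 0 0 1]
M⁻¹ · (-2487/250, -1493/625)ᵀ = (1, 1)ᵀ

p = (1, 1)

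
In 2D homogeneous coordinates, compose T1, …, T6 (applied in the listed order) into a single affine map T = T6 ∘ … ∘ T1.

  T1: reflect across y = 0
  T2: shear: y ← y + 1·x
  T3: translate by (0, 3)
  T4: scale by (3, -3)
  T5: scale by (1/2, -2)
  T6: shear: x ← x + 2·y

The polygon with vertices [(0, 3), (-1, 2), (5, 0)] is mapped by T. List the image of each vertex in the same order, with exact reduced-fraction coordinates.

T1 reflect across y = 0: (0, 3) → (0, -3); (-1, 2) → (-1, -2); (5, 0) → (5, 0)
T2 shear: y ← y + 1·x: (0, -3) → (0, -3); (-1, -2) → (-1, -3); (5, 0) → (5, 5)
T3 translate by (0, 3): (0, -3) → (0, 0); (-1, -3) → (-1, 0); (5, 5) → (5, 8)
T4 scale by (3, -3): (0, 0) → (0, 0); (-1, 0) → (-3, 0); (5, 8) → (15, -24)
T5 scale by (1/2, -2): (0, 0) → (0, 0); (-3, 0) → (-3/2, 0); (15, -24) → (15/2, 48)
T6 shear: x ← x + 2·y: (0, 0) → (0, 0); (-3/2, 0) → (-3/2, 0); (15/2, 48) → (207/2, 48)

image vertices: (0, 0), (-3/2, 0), (207/2, 48)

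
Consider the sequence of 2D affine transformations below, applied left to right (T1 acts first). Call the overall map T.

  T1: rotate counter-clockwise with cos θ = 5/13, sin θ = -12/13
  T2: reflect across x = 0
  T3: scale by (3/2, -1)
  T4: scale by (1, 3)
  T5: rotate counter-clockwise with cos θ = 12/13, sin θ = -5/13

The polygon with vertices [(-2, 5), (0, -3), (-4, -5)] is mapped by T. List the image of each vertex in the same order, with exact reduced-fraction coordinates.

T1 rotate counter-clockwise with cos θ = 5/13, sin θ = -12/13: (-2, 5) → (50/13, 49/13); (0, -3) → (-36/13, -15/13); (-4, -5) → (-80/13, 23/13)
T2 reflect across x = 0: (50/13, 49/13) → (-50/13, 49/13); (-36/13, -15/13) → (36/13, -15/13); (-80/13, 23/13) → (80/13, 23/13)
T3 scale by (3/2, -1): (-50/13, 49/13) → (-75/13, -49/13); (36/13, -15/13) → (54/13, 15/13); (80/13, 23/13) → (120/13, -23/13)
T4 scale by (1, 3): (-75/13, -49/13) → (-75/13, -147/13); (54/13, 15/13) → (54/13, 45/13); (120/13, -23/13) → (120/13, -69/13)
T5 rotate counter-clockwise with cos θ = 12/13, sin θ = -5/13: (-75/13, -147/13) → (-1635/169, -1389/169); (54/13, 45/13) → (873/169, 270/169); (120/13, -69/13) → (1095/169, -1428/169)

image vertices: (-1635/169, -1389/169), (873/169, 270/169), (1095/169, -1428/169)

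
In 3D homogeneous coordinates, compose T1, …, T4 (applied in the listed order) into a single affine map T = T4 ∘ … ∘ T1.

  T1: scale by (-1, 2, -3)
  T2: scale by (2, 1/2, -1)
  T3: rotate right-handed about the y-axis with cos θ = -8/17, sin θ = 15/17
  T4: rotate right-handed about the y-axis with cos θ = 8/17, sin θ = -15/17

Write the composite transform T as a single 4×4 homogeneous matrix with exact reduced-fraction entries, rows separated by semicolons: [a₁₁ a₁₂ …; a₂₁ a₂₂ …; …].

T1 = [-1 0 0 0; 0 2 0 0; 0 0 -3 0; 0 0 0 1]
T2·T1 = [-2 0 0 0; 0 1 0 0; 0 0 3 0; 0 0 0 1]
T3·…·T1 = [16/17 0 45/17 0; 0 1 0 0; 30/17 0 -24/17 0; 0 0 0 1]
T4·…·T1 = [-322/289 0 720/289 0; 0 1 0 0; 480/289 0 483/289 0; 0 0 0 1]

T = [-322/289 0 720/289 0; 0 1 0 0; 480/289 0 483/289 0; 0 0 0 1]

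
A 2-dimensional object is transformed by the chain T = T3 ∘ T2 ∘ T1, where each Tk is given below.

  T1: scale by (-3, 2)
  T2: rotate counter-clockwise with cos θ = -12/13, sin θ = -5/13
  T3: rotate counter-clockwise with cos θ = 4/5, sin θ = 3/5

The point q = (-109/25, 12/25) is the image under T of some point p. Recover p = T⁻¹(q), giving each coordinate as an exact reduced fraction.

p = (-3/5, -2)

T1 = [-3 0 0; 0 2 0; 0 0 1]
T2·T1 = [36/13 10/13 0; 15/13 -24/13 0; 0 0 1]
T3·…·T1 = [99/65 112/65 0; 168/65 -66/65 0; 0 0 1]
det M = -6; M⁻¹ = [11/65 56/195 0; 28/65 -33/130 0; 0 0 1]
M⁻¹ · (-109/25, 12/25)ᵀ = (-3/5, -2)ᵀ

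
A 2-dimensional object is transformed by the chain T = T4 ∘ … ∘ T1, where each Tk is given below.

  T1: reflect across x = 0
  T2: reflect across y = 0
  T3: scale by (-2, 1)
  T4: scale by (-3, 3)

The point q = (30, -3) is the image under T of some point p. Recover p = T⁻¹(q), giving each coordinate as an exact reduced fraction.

T1 = [-1 0 0; 0 1 0; 0 0 1]
T2·T1 = [-1 0 0; 0 -1 0; 0 0 1]
T3·…·T1 = [2 0 0; 0 -1 0; 0 0 1]
T4·…·T1 = [-6 0 0; 0 -3 0; 0 0 1]
det M = 18; M⁻¹ = [-1/6 0 0; 0 -1/3 0; 0 0 1]
M⁻¹ · (30, -3)ᵀ = (-5, 1)ᵀ

p = (-5, 1)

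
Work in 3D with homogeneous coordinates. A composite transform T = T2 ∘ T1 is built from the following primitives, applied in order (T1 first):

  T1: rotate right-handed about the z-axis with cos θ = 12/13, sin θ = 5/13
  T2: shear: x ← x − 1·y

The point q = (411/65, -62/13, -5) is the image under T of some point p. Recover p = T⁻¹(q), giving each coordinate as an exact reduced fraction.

T1 = [12/13 -5/13 0 0; 5/13 12/13 0 0; 0 0 1 0; 0 0 0 1]
T2·T1 = [7/13 -17/13 0 0; 5/13 12/13 0 0; 0 0 1 0; 0 0 0 1]
det M = 1; M⁻¹ = [12/13 17/13 0 0; -5/13 7/13 0 0; 0 0 1 0; 0 0 0 1]
M⁻¹ · (411/65, -62/13, -5)ᵀ = (-2/5, -5, -5)ᵀ

p = (-2/5, -5, -5)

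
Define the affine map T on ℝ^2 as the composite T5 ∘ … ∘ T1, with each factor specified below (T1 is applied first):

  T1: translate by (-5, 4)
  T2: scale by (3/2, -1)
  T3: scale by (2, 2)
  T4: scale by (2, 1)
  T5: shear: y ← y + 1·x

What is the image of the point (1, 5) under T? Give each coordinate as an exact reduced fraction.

T1 translate by (-5, 4): (1, 5) → (-4, 9)
T2 scale by (3/2, -1): (-4, 9) → (-6, -9)
T3 scale by (2, 2): (-6, -9) → (-12, -18)
T4 scale by (2, 1): (-12, -18) → (-24, -18)
T5 shear: y ← y + 1·x: (-24, -18) → (-24, -42)

T(p) = (-24, -42)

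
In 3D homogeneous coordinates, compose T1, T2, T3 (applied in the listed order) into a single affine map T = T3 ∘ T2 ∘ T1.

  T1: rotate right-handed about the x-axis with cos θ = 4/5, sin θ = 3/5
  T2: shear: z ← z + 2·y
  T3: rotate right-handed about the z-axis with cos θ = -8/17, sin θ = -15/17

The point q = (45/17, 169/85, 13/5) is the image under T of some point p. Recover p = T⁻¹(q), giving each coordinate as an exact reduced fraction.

T1 = [1 0 0 0; 0 4/5 -3/5 0; 0 3/5 4/5 0; 0 0 0 1]
T2·T1 = [1 0 0 0; 0 4/5 -3/5 0; 0 11/5 -2/5 0; 0 0 0 1]
T3·…·T1 = [-8/17 12/17 -9/17 0; -15/17 -32/85 24/85 0; 0 11/5 -2/5 0; 0 0 0 1]
det M = 1; M⁻¹ = [-8/17 -15/17 0 0; -6/17 16/85 3/5 0; -33/17 88/85 4/5 0; 0 0 0 1]
M⁻¹ · (45/17, 169/85, 13/5)ᵀ = (-3, 1, -1)ᵀ

p = (-3, 1, -1)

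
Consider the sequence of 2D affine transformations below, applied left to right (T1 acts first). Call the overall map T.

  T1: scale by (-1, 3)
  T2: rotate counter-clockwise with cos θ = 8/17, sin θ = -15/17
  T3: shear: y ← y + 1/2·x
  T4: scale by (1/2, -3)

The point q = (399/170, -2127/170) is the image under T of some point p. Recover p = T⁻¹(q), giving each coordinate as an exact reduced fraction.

p = (-3/5, 5/3)

T1 = [-1 0 0; 0 3 0; 0 0 1]
T2·T1 = [-8/17 45/17 0; 15/17 24/17 0; 0 0 1]
T3·…·T1 = [-8/17 45/17 0; 11/17 93/34 0; 0 0 1]
T4·…·T1 = [-4/17 45/34 0; -33/17 -279/34 0; 0 0 1]
det M = 9/2; M⁻¹ = [-31/17 -5/17 0; 22/51 -8/153 0; 0 0 1]
M⁻¹ · (399/170, -2127/170)ᵀ = (-3/5, 5/3)ᵀ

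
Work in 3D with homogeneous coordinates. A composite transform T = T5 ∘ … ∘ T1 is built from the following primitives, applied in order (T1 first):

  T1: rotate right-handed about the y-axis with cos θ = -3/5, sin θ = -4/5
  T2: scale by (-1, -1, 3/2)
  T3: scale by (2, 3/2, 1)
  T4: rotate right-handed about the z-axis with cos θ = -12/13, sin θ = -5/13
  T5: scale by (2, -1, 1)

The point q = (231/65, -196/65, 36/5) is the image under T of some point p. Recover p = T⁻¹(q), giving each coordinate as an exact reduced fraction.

T1 = [-3/5 0 -4/5 0; 0 1 0 0; 4/5 0 -3/5 0; 0 0 0 1]
T2·T1 = [3/5 0 4/5 0; 0 -1 0 0; 6/5 0 -9/10 0; 0 0 0 1]
T3·…·T1 = [6/5 0 8/5 0; 0 -3/2 0 0; 6/5 0 -9/10 0; 0 0 0 1]
T4·…·T1 = [-72/65 -15/26 -96/65 0; -6/13 18/13 -8/13 0; 6/5 0 -9/10 0; 0 0 0 1]
T5·…·T1 = [-144/65 -15/13 -192/65 0; 6/13 -18/13 8/13 0; 6/5 0 -9/10 0; 0 0 0 1]
det M = -9; M⁻¹ = [-9/65 3/26 8/15 0; -5/39 -8/13 0 0; -12/65 2/13 -2/5 0; 0 0 0 1]
M⁻¹ · (231/65, -196/65, 36/5)ᵀ = (3, 7/5, -4)ᵀ

p = (3, 7/5, -4)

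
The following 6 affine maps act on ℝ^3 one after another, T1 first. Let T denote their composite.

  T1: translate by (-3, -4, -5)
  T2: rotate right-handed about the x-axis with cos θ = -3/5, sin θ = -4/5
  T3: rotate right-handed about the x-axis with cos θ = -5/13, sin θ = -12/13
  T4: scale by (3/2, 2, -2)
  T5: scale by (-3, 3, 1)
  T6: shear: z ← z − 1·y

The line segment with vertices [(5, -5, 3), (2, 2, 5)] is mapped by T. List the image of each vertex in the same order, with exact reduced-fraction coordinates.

T1 translate by (-3, -4, -5): (5, -5, 3) → (2, -9, -2); (2, 2, 5) → (-1, -2, 0)
T2 rotate right-handed about the x-axis with cos θ = -3/5, sin θ = -4/5: (2, -9, -2) → (2, 19/5, 42/5); (-1, -2, 0) → (-1, 6/5, 8/5)
T3 rotate right-handed about the x-axis with cos θ = -5/13, sin θ = -12/13: (2, 19/5, 42/5) → (2, 409/65, -438/65); (-1, 6/5, 8/5) → (-1, 66/65, -112/65)
T4 scale by (3/2, 2, -2): (2, 409/65, -438/65) → (3, 818/65, 876/65); (-1, 66/65, -112/65) → (-3/2, 132/65, 224/65)
T5 scale by (-3, 3, 1): (3, 818/65, 876/65) → (-9, 2454/65, 876/65); (-3/2, 132/65, 224/65) → (9/2, 396/65, 224/65)
T6 shear: z ← z − 1·y: (-9, 2454/65, 876/65) → (-9, 2454/65, -1578/65); (9/2, 396/65, 224/65) → (9/2, 396/65, -172/65)

image vertices: (-9, 2454/65, -1578/65), (9/2, 396/65, -172/65)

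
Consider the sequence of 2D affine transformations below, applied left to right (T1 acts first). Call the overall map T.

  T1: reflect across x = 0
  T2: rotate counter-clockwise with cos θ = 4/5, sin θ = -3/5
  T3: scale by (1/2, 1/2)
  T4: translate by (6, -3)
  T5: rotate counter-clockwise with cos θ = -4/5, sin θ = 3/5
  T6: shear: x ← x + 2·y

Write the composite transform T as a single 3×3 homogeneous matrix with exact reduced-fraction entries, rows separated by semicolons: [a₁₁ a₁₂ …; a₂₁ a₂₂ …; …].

T = [-41/50 -19/25 9; -12/25 -7/50 6; 0 0 1]

T1 = [-1 0 0; 0 1 0; 0 0 1]
T2·T1 = [-4/5 3/5 0; 3/5 4/5 0; 0 0 1]
T3·…·T1 = [-2/5 3/10 0; 3/10 2/5 0; 0 0 1]
T4·…·T1 = [-2/5 3/10 6; 3/10 2/5 -3; 0 0 1]
T5·…·T1 = [7/50 -12/25 -3; -12/25 -7/50 6; 0 0 1]
T6·…·T1 = [-41/50 -19/25 9; -12/25 -7/50 6; 0 0 1]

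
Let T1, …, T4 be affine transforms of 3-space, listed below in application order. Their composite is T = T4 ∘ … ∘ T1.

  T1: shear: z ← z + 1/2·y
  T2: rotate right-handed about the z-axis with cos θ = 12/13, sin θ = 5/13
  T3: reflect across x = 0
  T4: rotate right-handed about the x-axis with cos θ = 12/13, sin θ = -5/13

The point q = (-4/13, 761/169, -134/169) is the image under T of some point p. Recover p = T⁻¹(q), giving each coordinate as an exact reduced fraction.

p = (2, 4, -1)

T1 = [1 0 0 0; 0 1 0 0; 0 1/2 1 0; 0 0 0 1]
T2·T1 = [12/13 -5/13 0 0; 5/13 12/13 0 0; 0 1/2 1 0; 0 0 0 1]
T3·…·T1 = [-12/13 5/13 0 0; 5/13 12/13 0 0; 0 1/2 1 0; 0 0 0 1]
T4·…·T1 = [-12/13 5/13 0 0; 60/169 353/338 5/13 0; -25/169 18/169 12/13 0; 0 0 0 1]
det M = -1; M⁻¹ = [-12/13 60/169 -25/169 0; 5/13 144/169 -60/169 0; -5/26 -7/169 186/169 0; 0 0 0 1]
M⁻¹ · (-4/13, 761/169, -134/169)ᵀ = (2, 4, -1)ᵀ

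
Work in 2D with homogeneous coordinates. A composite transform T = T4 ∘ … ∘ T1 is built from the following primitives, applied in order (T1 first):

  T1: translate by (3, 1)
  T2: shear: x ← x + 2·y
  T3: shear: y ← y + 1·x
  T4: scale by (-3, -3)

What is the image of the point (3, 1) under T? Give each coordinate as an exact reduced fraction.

T1 translate by (3, 1): (3, 1) → (6, 2)
T2 shear: x ← x + 2·y: (6, 2) → (10, 2)
T3 shear: y ← y + 1·x: (10, 2) → (10, 12)
T4 scale by (-3, -3): (10, 12) → (-30, -36)

T(p) = (-30, -36)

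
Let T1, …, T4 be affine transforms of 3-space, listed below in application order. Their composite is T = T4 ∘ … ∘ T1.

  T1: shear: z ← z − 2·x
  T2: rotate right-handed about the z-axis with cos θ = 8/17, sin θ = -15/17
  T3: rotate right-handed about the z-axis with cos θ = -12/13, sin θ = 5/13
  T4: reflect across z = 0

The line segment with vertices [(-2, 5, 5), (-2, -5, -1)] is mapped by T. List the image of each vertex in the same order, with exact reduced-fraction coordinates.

T1 shear: z ← z − 2·x: (-2, 5, 5) → (-2, 5, 9); (-2, -5, -1) → (-2, -5, 3)
T2 rotate right-handed about the z-axis with cos θ = 8/17, sin θ = -15/17: (-2, 5, 9) → (59/17, 70/17, 9); (-2, -5, 3) → (-91/17, -10/17, 3)
T3 rotate right-handed about the z-axis with cos θ = -12/13, sin θ = 5/13: (59/17, 70/17, 9) → (-1058/221, -545/221, 9); (-91/17, -10/17, 3) → (1142/221, -335/221, 3)
T4 reflect across z = 0: (-1058/221, -545/221, 9) → (-1058/221, -545/221, -9); (1142/221, -335/221, 3) → (1142/221, -335/221, -3)

image vertices: (-1058/221, -545/221, -9), (1142/221, -335/221, -3)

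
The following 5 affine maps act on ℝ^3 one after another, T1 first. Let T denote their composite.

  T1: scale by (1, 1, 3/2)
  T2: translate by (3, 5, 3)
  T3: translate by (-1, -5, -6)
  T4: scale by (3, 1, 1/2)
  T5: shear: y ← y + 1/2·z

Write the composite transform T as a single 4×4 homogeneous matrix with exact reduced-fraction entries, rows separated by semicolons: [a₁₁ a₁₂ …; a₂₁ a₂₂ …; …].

T1 = [1 0 0 0; 0 1 0 0; 0 0 3/2 0; 0 0 0 1]
T2·T1 = [1 0 0 3; 0 1 0 5; 0 0 3/2 3; 0 0 0 1]
T3·…·T1 = [1 0 0 2; 0 1 0 0; 0 0 3/2 -3; 0 0 0 1]
T4·…·T1 = [3 0 0 6; 0 1 0 0; 0 0 3/4 -3/2; 0 0 0 1]
T5·…·T1 = [3 0 0 6; 0 1 3/8 -3/4; 0 0 3/4 -3/2; 0 0 0 1]

T = [3 0 0 6; 0 1 3/8 -3/4; 0 0 3/4 -3/2; 0 0 0 1]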